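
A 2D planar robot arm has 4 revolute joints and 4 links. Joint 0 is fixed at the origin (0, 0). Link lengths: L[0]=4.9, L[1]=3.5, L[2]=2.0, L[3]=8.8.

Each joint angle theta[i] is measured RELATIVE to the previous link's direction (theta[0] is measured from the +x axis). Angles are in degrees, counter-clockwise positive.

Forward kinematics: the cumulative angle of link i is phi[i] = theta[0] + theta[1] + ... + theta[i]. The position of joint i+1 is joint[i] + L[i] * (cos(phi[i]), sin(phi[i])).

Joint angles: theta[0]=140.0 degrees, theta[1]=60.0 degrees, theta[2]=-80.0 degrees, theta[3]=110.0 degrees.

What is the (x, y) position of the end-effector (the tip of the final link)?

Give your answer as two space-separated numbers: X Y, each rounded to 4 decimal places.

Answer: -13.6991 -3.0566

Derivation:
joint[0] = (0.0000, 0.0000)  (base)
link 0: phi[0] = 140 = 140 deg
  cos(140 deg) = -0.7660, sin(140 deg) = 0.6428
  joint[1] = (0.0000, 0.0000) + 4.9 * (-0.7660, 0.6428) = (0.0000 + -3.7536, 0.0000 + 3.1497) = (-3.7536, 3.1497)
link 1: phi[1] = 140 + 60 = 200 deg
  cos(200 deg) = -0.9397, sin(200 deg) = -0.3420
  joint[2] = (-3.7536, 3.1497) + 3.5 * (-0.9397, -0.3420) = (-3.7536 + -3.2889, 3.1497 + -1.1971) = (-7.0425, 1.9526)
link 2: phi[2] = 140 + 60 + -80 = 120 deg
  cos(120 deg) = -0.5000, sin(120 deg) = 0.8660
  joint[3] = (-7.0425, 1.9526) + 2 * (-0.5000, 0.8660) = (-7.0425 + -1.0000, 1.9526 + 1.7321) = (-8.0425, 3.6846)
link 3: phi[3] = 140 + 60 + -80 + 110 = 230 deg
  cos(230 deg) = -0.6428, sin(230 deg) = -0.7660
  joint[4] = (-8.0425, 3.6846) + 8.8 * (-0.6428, -0.7660) = (-8.0425 + -5.6565, 3.6846 + -6.7412) = (-13.6991, -3.0566)
End effector: (-13.6991, -3.0566)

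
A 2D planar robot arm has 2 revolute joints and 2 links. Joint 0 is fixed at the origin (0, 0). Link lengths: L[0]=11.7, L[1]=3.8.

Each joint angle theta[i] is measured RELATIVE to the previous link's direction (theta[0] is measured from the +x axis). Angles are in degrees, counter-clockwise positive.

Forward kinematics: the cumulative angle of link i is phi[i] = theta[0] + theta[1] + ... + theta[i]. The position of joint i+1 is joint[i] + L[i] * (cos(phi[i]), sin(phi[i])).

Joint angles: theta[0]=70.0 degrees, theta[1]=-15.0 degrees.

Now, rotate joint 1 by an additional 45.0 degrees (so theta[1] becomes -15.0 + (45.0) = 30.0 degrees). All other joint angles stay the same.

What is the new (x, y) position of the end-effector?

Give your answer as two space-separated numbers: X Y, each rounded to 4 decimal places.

Answer: 3.3418 14.7367

Derivation:
joint[0] = (0.0000, 0.0000)  (base)
link 0: phi[0] = 70 = 70 deg
  cos(70 deg) = 0.3420, sin(70 deg) = 0.9397
  joint[1] = (0.0000, 0.0000) + 11.7 * (0.3420, 0.9397) = (0.0000 + 4.0016, 0.0000 + 10.9944) = (4.0016, 10.9944)
link 1: phi[1] = 70 + 30 = 100 deg
  cos(100 deg) = -0.1736, sin(100 deg) = 0.9848
  joint[2] = (4.0016, 10.9944) + 3.8 * (-0.1736, 0.9848) = (4.0016 + -0.6599, 10.9944 + 3.7423) = (3.3418, 14.7367)
End effector: (3.3418, 14.7367)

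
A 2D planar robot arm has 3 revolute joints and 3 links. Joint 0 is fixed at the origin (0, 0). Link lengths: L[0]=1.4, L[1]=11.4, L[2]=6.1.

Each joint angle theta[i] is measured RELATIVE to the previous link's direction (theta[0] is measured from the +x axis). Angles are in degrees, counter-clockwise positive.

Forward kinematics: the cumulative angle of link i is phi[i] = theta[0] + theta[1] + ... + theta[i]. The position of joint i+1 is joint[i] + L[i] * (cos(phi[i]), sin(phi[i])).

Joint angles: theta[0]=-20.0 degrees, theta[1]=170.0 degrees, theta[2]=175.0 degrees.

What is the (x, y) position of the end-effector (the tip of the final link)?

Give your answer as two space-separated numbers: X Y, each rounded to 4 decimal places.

Answer: -3.5603 1.7224

Derivation:
joint[0] = (0.0000, 0.0000)  (base)
link 0: phi[0] = -20 = -20 deg
  cos(-20 deg) = 0.9397, sin(-20 deg) = -0.3420
  joint[1] = (0.0000, 0.0000) + 1.4 * (0.9397, -0.3420) = (0.0000 + 1.3156, 0.0000 + -0.4788) = (1.3156, -0.4788)
link 1: phi[1] = -20 + 170 = 150 deg
  cos(150 deg) = -0.8660, sin(150 deg) = 0.5000
  joint[2] = (1.3156, -0.4788) + 11.4 * (-0.8660, 0.5000) = (1.3156 + -9.8727, -0.4788 + 5.7000) = (-8.5571, 5.2212)
link 2: phi[2] = -20 + 170 + 175 = 325 deg
  cos(325 deg) = 0.8192, sin(325 deg) = -0.5736
  joint[3] = (-8.5571, 5.2212) + 6.1 * (0.8192, -0.5736) = (-8.5571 + 4.9968, 5.2212 + -3.4988) = (-3.5603, 1.7224)
End effector: (-3.5603, 1.7224)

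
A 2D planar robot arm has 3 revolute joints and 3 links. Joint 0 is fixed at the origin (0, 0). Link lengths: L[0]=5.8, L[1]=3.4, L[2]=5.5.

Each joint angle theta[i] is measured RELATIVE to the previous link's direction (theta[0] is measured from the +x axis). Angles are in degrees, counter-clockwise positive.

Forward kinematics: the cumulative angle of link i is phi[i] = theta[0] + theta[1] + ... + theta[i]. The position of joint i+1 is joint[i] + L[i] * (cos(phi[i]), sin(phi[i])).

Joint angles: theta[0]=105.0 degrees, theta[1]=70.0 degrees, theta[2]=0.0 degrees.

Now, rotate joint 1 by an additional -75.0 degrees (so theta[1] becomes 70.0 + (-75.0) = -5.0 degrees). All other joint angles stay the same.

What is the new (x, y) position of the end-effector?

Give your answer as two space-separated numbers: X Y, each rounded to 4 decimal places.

joint[0] = (0.0000, 0.0000)  (base)
link 0: phi[0] = 105 = 105 deg
  cos(105 deg) = -0.2588, sin(105 deg) = 0.9659
  joint[1] = (0.0000, 0.0000) + 5.8 * (-0.2588, 0.9659) = (0.0000 + -1.5012, 0.0000 + 5.6024) = (-1.5012, 5.6024)
link 1: phi[1] = 105 + -5 = 100 deg
  cos(100 deg) = -0.1736, sin(100 deg) = 0.9848
  joint[2] = (-1.5012, 5.6024) + 3.4 * (-0.1736, 0.9848) = (-1.5012 + -0.5904, 5.6024 + 3.3483) = (-2.0916, 8.9507)
link 2: phi[2] = 105 + -5 + 0 = 100 deg
  cos(100 deg) = -0.1736, sin(100 deg) = 0.9848
  joint[3] = (-2.0916, 8.9507) + 5.5 * (-0.1736, 0.9848) = (-2.0916 + -0.9551, 8.9507 + 5.4164) = (-3.0466, 14.3672)
End effector: (-3.0466, 14.3672)

Answer: -3.0466 14.3672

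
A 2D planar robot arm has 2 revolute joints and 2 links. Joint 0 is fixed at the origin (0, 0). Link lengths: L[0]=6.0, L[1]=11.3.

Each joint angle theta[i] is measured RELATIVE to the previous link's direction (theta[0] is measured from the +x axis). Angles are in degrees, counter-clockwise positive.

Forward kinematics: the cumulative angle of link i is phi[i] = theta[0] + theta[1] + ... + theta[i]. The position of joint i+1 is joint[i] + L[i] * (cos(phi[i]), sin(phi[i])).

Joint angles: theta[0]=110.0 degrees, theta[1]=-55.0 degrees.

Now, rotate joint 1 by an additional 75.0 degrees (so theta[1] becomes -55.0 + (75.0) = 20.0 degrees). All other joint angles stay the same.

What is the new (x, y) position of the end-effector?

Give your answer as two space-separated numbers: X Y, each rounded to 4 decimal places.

joint[0] = (0.0000, 0.0000)  (base)
link 0: phi[0] = 110 = 110 deg
  cos(110 deg) = -0.3420, sin(110 deg) = 0.9397
  joint[1] = (0.0000, 0.0000) + 6 * (-0.3420, 0.9397) = (0.0000 + -2.0521, 0.0000 + 5.6382) = (-2.0521, 5.6382)
link 1: phi[1] = 110 + 20 = 130 deg
  cos(130 deg) = -0.6428, sin(130 deg) = 0.7660
  joint[2] = (-2.0521, 5.6382) + 11.3 * (-0.6428, 0.7660) = (-2.0521 + -7.2635, 5.6382 + 8.6563) = (-9.3156, 14.2945)
End effector: (-9.3156, 14.2945)

Answer: -9.3156 14.2945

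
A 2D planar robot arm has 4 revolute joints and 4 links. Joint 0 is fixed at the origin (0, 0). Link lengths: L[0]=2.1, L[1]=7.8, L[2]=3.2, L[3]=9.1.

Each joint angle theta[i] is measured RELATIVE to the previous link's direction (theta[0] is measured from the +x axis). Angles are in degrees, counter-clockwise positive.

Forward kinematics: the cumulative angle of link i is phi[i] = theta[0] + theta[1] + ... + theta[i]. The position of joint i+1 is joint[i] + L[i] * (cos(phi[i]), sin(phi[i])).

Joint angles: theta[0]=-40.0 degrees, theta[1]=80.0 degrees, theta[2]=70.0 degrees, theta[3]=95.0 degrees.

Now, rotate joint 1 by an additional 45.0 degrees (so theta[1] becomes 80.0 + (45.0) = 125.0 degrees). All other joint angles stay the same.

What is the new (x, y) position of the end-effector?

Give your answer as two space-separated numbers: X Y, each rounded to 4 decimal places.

joint[0] = (0.0000, 0.0000)  (base)
link 0: phi[0] = -40 = -40 deg
  cos(-40 deg) = 0.7660, sin(-40 deg) = -0.6428
  joint[1] = (0.0000, 0.0000) + 2.1 * (0.7660, -0.6428) = (0.0000 + 1.6087, 0.0000 + -1.3499) = (1.6087, -1.3499)
link 1: phi[1] = -40 + 125 = 85 deg
  cos(85 deg) = 0.0872, sin(85 deg) = 0.9962
  joint[2] = (1.6087, -1.3499) + 7.8 * (0.0872, 0.9962) = (1.6087 + 0.6798, -1.3499 + 7.7703) = (2.2885, 6.4205)
link 2: phi[2] = -40 + 125 + 70 = 155 deg
  cos(155 deg) = -0.9063, sin(155 deg) = 0.4226
  joint[3] = (2.2885, 6.4205) + 3.2 * (-0.9063, 0.4226) = (2.2885 + -2.9002, 6.4205 + 1.3524) = (-0.6117, 7.7728)
link 3: phi[3] = -40 + 125 + 70 + 95 = 250 deg
  cos(250 deg) = -0.3420, sin(250 deg) = -0.9397
  joint[4] = (-0.6117, 7.7728) + 9.1 * (-0.3420, -0.9397) = (-0.6117 + -3.1124, 7.7728 + -8.5512) = (-3.7241, -0.7784)
End effector: (-3.7241, -0.7784)

Answer: -3.7241 -0.7784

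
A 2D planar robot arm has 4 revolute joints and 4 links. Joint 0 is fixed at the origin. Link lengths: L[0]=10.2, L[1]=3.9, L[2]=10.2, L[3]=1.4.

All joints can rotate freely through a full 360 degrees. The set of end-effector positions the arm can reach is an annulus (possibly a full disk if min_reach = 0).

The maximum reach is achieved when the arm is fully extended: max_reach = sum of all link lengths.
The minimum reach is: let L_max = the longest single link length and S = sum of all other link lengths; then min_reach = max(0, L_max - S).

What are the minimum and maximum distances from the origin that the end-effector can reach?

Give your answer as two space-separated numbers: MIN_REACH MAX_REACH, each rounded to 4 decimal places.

Answer: 0.0000 25.7000

Derivation:
Link lengths: [10.2, 3.9, 10.2, 1.4]
max_reach = 10.2 + 3.9 + 10.2 + 1.4 = 25.7
L_max = max([10.2, 3.9, 10.2, 1.4]) = 10.2
S (sum of others) = 25.7 - 10.2 = 15.5
min_reach = max(0, 10.2 - 15.5) = max(0, -5.3) = 0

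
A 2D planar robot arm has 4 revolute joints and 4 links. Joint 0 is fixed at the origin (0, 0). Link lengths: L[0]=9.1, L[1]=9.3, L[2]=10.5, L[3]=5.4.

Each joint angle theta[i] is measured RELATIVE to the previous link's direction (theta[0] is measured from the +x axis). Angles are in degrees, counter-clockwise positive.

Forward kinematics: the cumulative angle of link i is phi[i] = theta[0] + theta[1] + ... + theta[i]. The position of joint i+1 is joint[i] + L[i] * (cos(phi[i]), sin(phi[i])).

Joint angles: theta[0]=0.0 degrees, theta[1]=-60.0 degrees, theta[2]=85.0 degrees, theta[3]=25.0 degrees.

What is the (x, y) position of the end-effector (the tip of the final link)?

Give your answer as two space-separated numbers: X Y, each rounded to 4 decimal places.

joint[0] = (0.0000, 0.0000)  (base)
link 0: phi[0] = 0 = 0 deg
  cos(0 deg) = 1.0000, sin(0 deg) = 0.0000
  joint[1] = (0.0000, 0.0000) + 9.1 * (1.0000, 0.0000) = (0.0000 + 9.1000, 0.0000 + 0.0000) = (9.1000, 0.0000)
link 1: phi[1] = 0 + -60 = -60 deg
  cos(-60 deg) = 0.5000, sin(-60 deg) = -0.8660
  joint[2] = (9.1000, 0.0000) + 9.3 * (0.5000, -0.8660) = (9.1000 + 4.6500, 0.0000 + -8.0540) = (13.7500, -8.0540)
link 2: phi[2] = 0 + -60 + 85 = 25 deg
  cos(25 deg) = 0.9063, sin(25 deg) = 0.4226
  joint[3] = (13.7500, -8.0540) + 10.5 * (0.9063, 0.4226) = (13.7500 + 9.5162, -8.0540 + 4.4375) = (23.2662, -3.6165)
link 3: phi[3] = 0 + -60 + 85 + 25 = 50 deg
  cos(50 deg) = 0.6428, sin(50 deg) = 0.7660
  joint[4] = (23.2662, -3.6165) + 5.4 * (0.6428, 0.7660) = (23.2662 + 3.4711, -3.6165 + 4.1366) = (26.7373, 0.5201)
End effector: (26.7373, 0.5201)

Answer: 26.7373 0.5201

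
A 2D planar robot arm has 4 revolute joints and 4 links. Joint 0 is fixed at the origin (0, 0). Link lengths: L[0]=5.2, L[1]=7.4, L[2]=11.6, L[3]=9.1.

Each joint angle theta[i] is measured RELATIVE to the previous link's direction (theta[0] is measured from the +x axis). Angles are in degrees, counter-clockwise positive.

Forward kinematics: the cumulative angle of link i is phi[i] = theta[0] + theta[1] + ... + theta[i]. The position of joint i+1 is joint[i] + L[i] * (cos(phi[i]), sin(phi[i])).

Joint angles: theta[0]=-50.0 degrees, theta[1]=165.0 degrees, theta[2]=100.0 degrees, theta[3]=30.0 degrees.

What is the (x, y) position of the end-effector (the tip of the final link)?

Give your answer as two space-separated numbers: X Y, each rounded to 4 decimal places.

Answer: -13.1329 -12.1776

Derivation:
joint[0] = (0.0000, 0.0000)  (base)
link 0: phi[0] = -50 = -50 deg
  cos(-50 deg) = 0.6428, sin(-50 deg) = -0.7660
  joint[1] = (0.0000, 0.0000) + 5.2 * (0.6428, -0.7660) = (0.0000 + 3.3425, 0.0000 + -3.9834) = (3.3425, -3.9834)
link 1: phi[1] = -50 + 165 = 115 deg
  cos(115 deg) = -0.4226, sin(115 deg) = 0.9063
  joint[2] = (3.3425, -3.9834) + 7.4 * (-0.4226, 0.9063) = (3.3425 + -3.1274, -3.9834 + 6.7067) = (0.2151, 2.7232)
link 2: phi[2] = -50 + 165 + 100 = 215 deg
  cos(215 deg) = -0.8192, sin(215 deg) = -0.5736
  joint[3] = (0.2151, 2.7232) + 11.6 * (-0.8192, -0.5736) = (0.2151 + -9.5022, 2.7232 + -6.6535) = (-9.2870, -3.9302)
link 3: phi[3] = -50 + 165 + 100 + 30 = 245 deg
  cos(245 deg) = -0.4226, sin(245 deg) = -0.9063
  joint[4] = (-9.2870, -3.9302) + 9.1 * (-0.4226, -0.9063) = (-9.2870 + -3.8458, -3.9302 + -8.2474) = (-13.1329, -12.1776)
End effector: (-13.1329, -12.1776)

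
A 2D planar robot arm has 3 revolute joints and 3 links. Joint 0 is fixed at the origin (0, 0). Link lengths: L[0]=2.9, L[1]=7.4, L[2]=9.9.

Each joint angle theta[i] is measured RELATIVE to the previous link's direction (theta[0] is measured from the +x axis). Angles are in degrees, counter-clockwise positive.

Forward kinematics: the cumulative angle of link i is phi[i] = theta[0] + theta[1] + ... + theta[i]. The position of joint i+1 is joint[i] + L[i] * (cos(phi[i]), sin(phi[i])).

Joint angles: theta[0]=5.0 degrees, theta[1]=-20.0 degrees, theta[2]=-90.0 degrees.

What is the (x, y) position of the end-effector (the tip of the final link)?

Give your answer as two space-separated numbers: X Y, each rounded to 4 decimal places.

joint[0] = (0.0000, 0.0000)  (base)
link 0: phi[0] = 5 = 5 deg
  cos(5 deg) = 0.9962, sin(5 deg) = 0.0872
  joint[1] = (0.0000, 0.0000) + 2.9 * (0.9962, 0.0872) = (0.0000 + 2.8890, 0.0000 + 0.2528) = (2.8890, 0.2528)
link 1: phi[1] = 5 + -20 = -15 deg
  cos(-15 deg) = 0.9659, sin(-15 deg) = -0.2588
  joint[2] = (2.8890, 0.2528) + 7.4 * (0.9659, -0.2588) = (2.8890 + 7.1479, 0.2528 + -1.9153) = (10.0368, -1.6625)
link 2: phi[2] = 5 + -20 + -90 = -105 deg
  cos(-105 deg) = -0.2588, sin(-105 deg) = -0.9659
  joint[3] = (10.0368, -1.6625) + 9.9 * (-0.2588, -0.9659) = (10.0368 + -2.5623, -1.6625 + -9.5627) = (7.4745, -11.2252)
End effector: (7.4745, -11.2252)

Answer: 7.4745 -11.2252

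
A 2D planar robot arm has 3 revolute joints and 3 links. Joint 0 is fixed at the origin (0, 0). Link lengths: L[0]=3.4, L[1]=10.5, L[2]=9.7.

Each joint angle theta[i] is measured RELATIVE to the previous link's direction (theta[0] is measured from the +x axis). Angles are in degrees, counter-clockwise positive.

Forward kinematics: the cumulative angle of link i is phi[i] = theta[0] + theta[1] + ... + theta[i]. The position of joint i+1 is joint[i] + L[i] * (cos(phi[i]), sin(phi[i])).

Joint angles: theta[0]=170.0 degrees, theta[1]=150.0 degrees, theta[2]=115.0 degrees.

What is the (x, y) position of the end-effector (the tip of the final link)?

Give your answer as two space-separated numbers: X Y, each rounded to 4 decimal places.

joint[0] = (0.0000, 0.0000)  (base)
link 0: phi[0] = 170 = 170 deg
  cos(170 deg) = -0.9848, sin(170 deg) = 0.1736
  joint[1] = (0.0000, 0.0000) + 3.4 * (-0.9848, 0.1736) = (0.0000 + -3.3483, 0.0000 + 0.5904) = (-3.3483, 0.5904)
link 1: phi[1] = 170 + 150 = 320 deg
  cos(320 deg) = 0.7660, sin(320 deg) = -0.6428
  joint[2] = (-3.3483, 0.5904) + 10.5 * (0.7660, -0.6428) = (-3.3483 + 8.0435, 0.5904 + -6.7493) = (4.6951, -6.1589)
link 2: phi[2] = 170 + 150 + 115 = 435 deg
  cos(435 deg) = 0.2588, sin(435 deg) = 0.9659
  joint[3] = (4.6951, -6.1589) + 9.7 * (0.2588, 0.9659) = (4.6951 + 2.5105, -6.1589 + 9.3695) = (7.2057, 3.2106)
End effector: (7.2057, 3.2106)

Answer: 7.2057 3.2106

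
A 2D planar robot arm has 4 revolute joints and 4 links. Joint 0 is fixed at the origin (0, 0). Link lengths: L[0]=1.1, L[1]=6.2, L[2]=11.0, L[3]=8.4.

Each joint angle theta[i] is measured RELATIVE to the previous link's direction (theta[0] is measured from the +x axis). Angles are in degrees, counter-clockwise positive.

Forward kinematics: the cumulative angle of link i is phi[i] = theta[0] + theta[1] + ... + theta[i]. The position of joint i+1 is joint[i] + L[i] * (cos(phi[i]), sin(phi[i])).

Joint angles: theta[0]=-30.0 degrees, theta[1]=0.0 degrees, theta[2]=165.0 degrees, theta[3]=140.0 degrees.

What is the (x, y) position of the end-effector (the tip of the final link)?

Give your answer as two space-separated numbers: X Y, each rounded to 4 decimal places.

Answer: -0.7241 -4.2399

Derivation:
joint[0] = (0.0000, 0.0000)  (base)
link 0: phi[0] = -30 = -30 deg
  cos(-30 deg) = 0.8660, sin(-30 deg) = -0.5000
  joint[1] = (0.0000, 0.0000) + 1.1 * (0.8660, -0.5000) = (0.0000 + 0.9526, 0.0000 + -0.5500) = (0.9526, -0.5500)
link 1: phi[1] = -30 + 0 = -30 deg
  cos(-30 deg) = 0.8660, sin(-30 deg) = -0.5000
  joint[2] = (0.9526, -0.5500) + 6.2 * (0.8660, -0.5000) = (0.9526 + 5.3694, -0.5500 + -3.1000) = (6.3220, -3.6500)
link 2: phi[2] = -30 + 0 + 165 = 135 deg
  cos(135 deg) = -0.7071, sin(135 deg) = 0.7071
  joint[3] = (6.3220, -3.6500) + 11 * (-0.7071, 0.7071) = (6.3220 + -7.7782, -3.6500 + 7.7782) = (-1.4562, 4.1282)
link 3: phi[3] = -30 + 0 + 165 + 140 = 275 deg
  cos(275 deg) = 0.0872, sin(275 deg) = -0.9962
  joint[4] = (-1.4562, 4.1282) + 8.4 * (0.0872, -0.9962) = (-1.4562 + 0.7321, 4.1282 + -8.3680) = (-0.7241, -4.2399)
End effector: (-0.7241, -4.2399)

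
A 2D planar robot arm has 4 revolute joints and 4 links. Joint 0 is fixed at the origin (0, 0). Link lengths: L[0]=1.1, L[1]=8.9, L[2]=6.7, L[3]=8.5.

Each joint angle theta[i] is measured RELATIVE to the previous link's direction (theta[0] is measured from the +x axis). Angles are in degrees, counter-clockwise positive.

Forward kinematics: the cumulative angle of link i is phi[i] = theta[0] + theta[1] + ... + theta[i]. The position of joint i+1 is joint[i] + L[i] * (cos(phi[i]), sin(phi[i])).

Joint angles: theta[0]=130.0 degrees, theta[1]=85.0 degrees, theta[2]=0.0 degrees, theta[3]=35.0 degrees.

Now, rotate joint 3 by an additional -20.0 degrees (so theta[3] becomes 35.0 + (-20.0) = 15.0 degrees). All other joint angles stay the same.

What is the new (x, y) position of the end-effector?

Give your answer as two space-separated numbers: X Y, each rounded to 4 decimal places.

Answer: -18.9495 -14.6165

Derivation:
joint[0] = (0.0000, 0.0000)  (base)
link 0: phi[0] = 130 = 130 deg
  cos(130 deg) = -0.6428, sin(130 deg) = 0.7660
  joint[1] = (0.0000, 0.0000) + 1.1 * (-0.6428, 0.7660) = (0.0000 + -0.7071, 0.0000 + 0.8426) = (-0.7071, 0.8426)
link 1: phi[1] = 130 + 85 = 215 deg
  cos(215 deg) = -0.8192, sin(215 deg) = -0.5736
  joint[2] = (-0.7071, 0.8426) + 8.9 * (-0.8192, -0.5736) = (-0.7071 + -7.2905, 0.8426 + -5.1048) = (-7.9975, -4.2622)
link 2: phi[2] = 130 + 85 + 0 = 215 deg
  cos(215 deg) = -0.8192, sin(215 deg) = -0.5736
  joint[3] = (-7.9975, -4.2622) + 6.7 * (-0.8192, -0.5736) = (-7.9975 + -5.4883, -4.2622 + -3.8430) = (-13.4858, -8.1051)
link 3: phi[3] = 130 + 85 + 0 + 15 = 230 deg
  cos(230 deg) = -0.6428, sin(230 deg) = -0.7660
  joint[4] = (-13.4858, -8.1051) + 8.5 * (-0.6428, -0.7660) = (-13.4858 + -5.4637, -8.1051 + -6.5114) = (-18.9495, -14.6165)
End effector: (-18.9495, -14.6165)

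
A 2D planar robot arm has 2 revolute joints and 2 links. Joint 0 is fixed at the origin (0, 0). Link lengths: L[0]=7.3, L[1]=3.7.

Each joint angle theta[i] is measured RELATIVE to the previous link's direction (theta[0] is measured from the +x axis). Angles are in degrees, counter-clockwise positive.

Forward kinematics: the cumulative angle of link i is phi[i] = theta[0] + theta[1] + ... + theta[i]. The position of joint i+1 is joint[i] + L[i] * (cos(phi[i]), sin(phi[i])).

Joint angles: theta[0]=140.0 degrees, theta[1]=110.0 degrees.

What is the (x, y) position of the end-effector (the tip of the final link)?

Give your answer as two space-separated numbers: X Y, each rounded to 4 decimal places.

joint[0] = (0.0000, 0.0000)  (base)
link 0: phi[0] = 140 = 140 deg
  cos(140 deg) = -0.7660, sin(140 deg) = 0.6428
  joint[1] = (0.0000, 0.0000) + 7.3 * (-0.7660, 0.6428) = (0.0000 + -5.5921, 0.0000 + 4.6923) = (-5.5921, 4.6923)
link 1: phi[1] = 140 + 110 = 250 deg
  cos(250 deg) = -0.3420, sin(250 deg) = -0.9397
  joint[2] = (-5.5921, 4.6923) + 3.7 * (-0.3420, -0.9397) = (-5.5921 + -1.2655, 4.6923 + -3.4769) = (-6.8576, 1.2155)
End effector: (-6.8576, 1.2155)

Answer: -6.8576 1.2155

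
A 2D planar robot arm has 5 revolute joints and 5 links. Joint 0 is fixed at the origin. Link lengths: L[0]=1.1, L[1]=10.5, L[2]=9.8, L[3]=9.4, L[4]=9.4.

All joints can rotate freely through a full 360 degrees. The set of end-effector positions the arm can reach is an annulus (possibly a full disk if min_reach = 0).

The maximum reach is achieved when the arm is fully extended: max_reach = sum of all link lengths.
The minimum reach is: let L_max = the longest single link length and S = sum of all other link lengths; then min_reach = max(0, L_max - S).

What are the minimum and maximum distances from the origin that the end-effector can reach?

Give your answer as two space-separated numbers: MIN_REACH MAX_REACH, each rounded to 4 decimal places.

Link lengths: [1.1, 10.5, 9.8, 9.4, 9.4]
max_reach = 1.1 + 10.5 + 9.8 + 9.4 + 9.4 = 40.2
L_max = max([1.1, 10.5, 9.8, 9.4, 9.4]) = 10.5
S (sum of others) = 40.2 - 10.5 = 29.7
min_reach = max(0, 10.5 - 29.7) = max(0, -19.2) = 0

Answer: 0.0000 40.2000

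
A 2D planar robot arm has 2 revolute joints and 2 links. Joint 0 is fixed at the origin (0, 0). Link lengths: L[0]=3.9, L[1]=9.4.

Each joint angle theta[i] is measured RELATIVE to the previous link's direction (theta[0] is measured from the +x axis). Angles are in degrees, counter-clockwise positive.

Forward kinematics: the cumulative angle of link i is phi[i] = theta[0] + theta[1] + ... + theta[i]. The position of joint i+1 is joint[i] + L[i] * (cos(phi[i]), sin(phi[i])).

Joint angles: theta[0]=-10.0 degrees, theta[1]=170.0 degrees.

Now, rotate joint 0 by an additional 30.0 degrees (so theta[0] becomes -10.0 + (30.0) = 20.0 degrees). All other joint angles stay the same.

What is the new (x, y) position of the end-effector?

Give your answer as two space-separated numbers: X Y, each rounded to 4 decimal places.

joint[0] = (0.0000, 0.0000)  (base)
link 0: phi[0] = 20 = 20 deg
  cos(20 deg) = 0.9397, sin(20 deg) = 0.3420
  joint[1] = (0.0000, 0.0000) + 3.9 * (0.9397, 0.3420) = (0.0000 + 3.6648, 0.0000 + 1.3339) = (3.6648, 1.3339)
link 1: phi[1] = 20 + 170 = 190 deg
  cos(190 deg) = -0.9848, sin(190 deg) = -0.1736
  joint[2] = (3.6648, 1.3339) + 9.4 * (-0.9848, -0.1736) = (3.6648 + -9.2572, 1.3339 + -1.6323) = (-5.5924, -0.2984)
End effector: (-5.5924, -0.2984)

Answer: -5.5924 -0.2984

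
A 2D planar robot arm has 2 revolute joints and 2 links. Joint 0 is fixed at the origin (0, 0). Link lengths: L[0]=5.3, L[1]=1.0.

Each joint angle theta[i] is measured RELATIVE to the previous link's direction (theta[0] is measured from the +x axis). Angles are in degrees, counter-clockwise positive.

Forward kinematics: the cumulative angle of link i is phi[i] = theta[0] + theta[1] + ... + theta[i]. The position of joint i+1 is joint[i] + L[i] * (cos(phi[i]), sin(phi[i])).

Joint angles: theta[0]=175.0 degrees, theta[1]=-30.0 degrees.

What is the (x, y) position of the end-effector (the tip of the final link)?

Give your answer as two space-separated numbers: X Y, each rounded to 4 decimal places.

Answer: -6.0990 1.0355

Derivation:
joint[0] = (0.0000, 0.0000)  (base)
link 0: phi[0] = 175 = 175 deg
  cos(175 deg) = -0.9962, sin(175 deg) = 0.0872
  joint[1] = (0.0000, 0.0000) + 5.3 * (-0.9962, 0.0872) = (0.0000 + -5.2798, 0.0000 + 0.4619) = (-5.2798, 0.4619)
link 1: phi[1] = 175 + -30 = 145 deg
  cos(145 deg) = -0.8192, sin(145 deg) = 0.5736
  joint[2] = (-5.2798, 0.4619) + 1 * (-0.8192, 0.5736) = (-5.2798 + -0.8192, 0.4619 + 0.5736) = (-6.0990, 1.0355)
End effector: (-6.0990, 1.0355)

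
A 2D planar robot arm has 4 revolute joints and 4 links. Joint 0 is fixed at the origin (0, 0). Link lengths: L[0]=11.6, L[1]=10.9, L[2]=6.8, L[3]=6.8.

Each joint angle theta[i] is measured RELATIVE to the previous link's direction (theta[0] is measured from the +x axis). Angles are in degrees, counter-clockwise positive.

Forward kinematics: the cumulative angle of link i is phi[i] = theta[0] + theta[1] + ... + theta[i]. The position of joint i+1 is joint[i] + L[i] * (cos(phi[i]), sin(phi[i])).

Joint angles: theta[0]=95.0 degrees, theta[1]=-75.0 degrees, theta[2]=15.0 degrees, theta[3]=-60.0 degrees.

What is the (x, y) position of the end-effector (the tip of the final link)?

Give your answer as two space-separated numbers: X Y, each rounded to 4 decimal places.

Answer: 20.9648 16.3104

Derivation:
joint[0] = (0.0000, 0.0000)  (base)
link 0: phi[0] = 95 = 95 deg
  cos(95 deg) = -0.0872, sin(95 deg) = 0.9962
  joint[1] = (0.0000, 0.0000) + 11.6 * (-0.0872, 0.9962) = (0.0000 + -1.0110, 0.0000 + 11.5559) = (-1.0110, 11.5559)
link 1: phi[1] = 95 + -75 = 20 deg
  cos(20 deg) = 0.9397, sin(20 deg) = 0.3420
  joint[2] = (-1.0110, 11.5559) + 10.9 * (0.9397, 0.3420) = (-1.0110 + 10.2426, 11.5559 + 3.7280) = (9.2316, 15.2839)
link 2: phi[2] = 95 + -75 + 15 = 35 deg
  cos(35 deg) = 0.8192, sin(35 deg) = 0.5736
  joint[3] = (9.2316, 15.2839) + 6.8 * (0.8192, 0.5736) = (9.2316 + 5.5702, 15.2839 + 3.9003) = (14.8019, 19.1842)
link 3: phi[3] = 95 + -75 + 15 + -60 = -25 deg
  cos(-25 deg) = 0.9063, sin(-25 deg) = -0.4226
  joint[4] = (14.8019, 19.1842) + 6.8 * (0.9063, -0.4226) = (14.8019 + 6.1629, 19.1842 + -2.8738) = (20.9648, 16.3104)
End effector: (20.9648, 16.3104)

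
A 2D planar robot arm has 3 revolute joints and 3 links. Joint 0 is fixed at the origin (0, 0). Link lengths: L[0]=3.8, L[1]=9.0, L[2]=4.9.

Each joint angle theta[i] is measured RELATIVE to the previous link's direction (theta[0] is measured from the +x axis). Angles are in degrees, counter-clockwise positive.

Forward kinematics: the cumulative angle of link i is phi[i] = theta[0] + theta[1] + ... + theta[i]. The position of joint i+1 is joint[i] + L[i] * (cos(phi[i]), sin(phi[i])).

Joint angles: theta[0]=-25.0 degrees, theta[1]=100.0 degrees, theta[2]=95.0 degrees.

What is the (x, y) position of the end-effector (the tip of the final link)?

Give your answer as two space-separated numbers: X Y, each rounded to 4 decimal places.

joint[0] = (0.0000, 0.0000)  (base)
link 0: phi[0] = -25 = -25 deg
  cos(-25 deg) = 0.9063, sin(-25 deg) = -0.4226
  joint[1] = (0.0000, 0.0000) + 3.8 * (0.9063, -0.4226) = (0.0000 + 3.4440, 0.0000 + -1.6059) = (3.4440, -1.6059)
link 1: phi[1] = -25 + 100 = 75 deg
  cos(75 deg) = 0.2588, sin(75 deg) = 0.9659
  joint[2] = (3.4440, -1.6059) + 9 * (0.2588, 0.9659) = (3.4440 + 2.3294, -1.6059 + 8.6933) = (5.7733, 7.0874)
link 2: phi[2] = -25 + 100 + 95 = 170 deg
  cos(170 deg) = -0.9848, sin(170 deg) = 0.1736
  joint[3] = (5.7733, 7.0874) + 4.9 * (-0.9848, 0.1736) = (5.7733 + -4.8256, 7.0874 + 0.8509) = (0.9478, 7.9383)
End effector: (0.9478, 7.9383)

Answer: 0.9478 7.9383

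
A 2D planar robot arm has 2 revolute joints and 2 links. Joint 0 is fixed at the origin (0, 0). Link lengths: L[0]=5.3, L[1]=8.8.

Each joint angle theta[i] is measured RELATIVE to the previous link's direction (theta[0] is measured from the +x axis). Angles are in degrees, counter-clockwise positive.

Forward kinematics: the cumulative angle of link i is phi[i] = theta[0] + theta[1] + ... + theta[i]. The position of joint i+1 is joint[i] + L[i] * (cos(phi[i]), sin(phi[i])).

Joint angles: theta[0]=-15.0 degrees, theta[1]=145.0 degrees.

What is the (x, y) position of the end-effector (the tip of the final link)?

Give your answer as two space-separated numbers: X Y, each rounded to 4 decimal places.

Answer: -0.5371 5.3695

Derivation:
joint[0] = (0.0000, 0.0000)  (base)
link 0: phi[0] = -15 = -15 deg
  cos(-15 deg) = 0.9659, sin(-15 deg) = -0.2588
  joint[1] = (0.0000, 0.0000) + 5.3 * (0.9659, -0.2588) = (0.0000 + 5.1194, 0.0000 + -1.3717) = (5.1194, -1.3717)
link 1: phi[1] = -15 + 145 = 130 deg
  cos(130 deg) = -0.6428, sin(130 deg) = 0.7660
  joint[2] = (5.1194, -1.3717) + 8.8 * (-0.6428, 0.7660) = (5.1194 + -5.6565, -1.3717 + 6.7412) = (-0.5371, 5.3695)
End effector: (-0.5371, 5.3695)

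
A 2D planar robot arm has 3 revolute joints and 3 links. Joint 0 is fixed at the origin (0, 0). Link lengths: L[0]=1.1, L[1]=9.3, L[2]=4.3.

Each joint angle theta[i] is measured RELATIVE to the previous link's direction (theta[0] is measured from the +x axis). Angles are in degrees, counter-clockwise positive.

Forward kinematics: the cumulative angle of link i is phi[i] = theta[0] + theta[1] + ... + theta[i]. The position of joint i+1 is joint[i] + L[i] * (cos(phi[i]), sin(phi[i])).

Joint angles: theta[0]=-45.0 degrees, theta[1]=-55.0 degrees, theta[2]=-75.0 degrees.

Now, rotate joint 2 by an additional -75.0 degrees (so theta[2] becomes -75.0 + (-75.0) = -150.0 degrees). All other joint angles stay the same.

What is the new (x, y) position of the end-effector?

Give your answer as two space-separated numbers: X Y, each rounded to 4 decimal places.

joint[0] = (0.0000, 0.0000)  (base)
link 0: phi[0] = -45 = -45 deg
  cos(-45 deg) = 0.7071, sin(-45 deg) = -0.7071
  joint[1] = (0.0000, 0.0000) + 1.1 * (0.7071, -0.7071) = (0.0000 + 0.7778, 0.0000 + -0.7778) = (0.7778, -0.7778)
link 1: phi[1] = -45 + -55 = -100 deg
  cos(-100 deg) = -0.1736, sin(-100 deg) = -0.9848
  joint[2] = (0.7778, -0.7778) + 9.3 * (-0.1736, -0.9848) = (0.7778 + -1.6149, -0.7778 + -9.1587) = (-0.8371, -9.9365)
link 2: phi[2] = -45 + -55 + -150 = -250 deg
  cos(-250 deg) = -0.3420, sin(-250 deg) = 0.9397
  joint[3] = (-0.8371, -9.9365) + 4.3 * (-0.3420, 0.9397) = (-0.8371 + -1.4707, -9.9365 + 4.0407) = (-2.3078, -5.8959)
End effector: (-2.3078, -5.8959)

Answer: -2.3078 -5.8959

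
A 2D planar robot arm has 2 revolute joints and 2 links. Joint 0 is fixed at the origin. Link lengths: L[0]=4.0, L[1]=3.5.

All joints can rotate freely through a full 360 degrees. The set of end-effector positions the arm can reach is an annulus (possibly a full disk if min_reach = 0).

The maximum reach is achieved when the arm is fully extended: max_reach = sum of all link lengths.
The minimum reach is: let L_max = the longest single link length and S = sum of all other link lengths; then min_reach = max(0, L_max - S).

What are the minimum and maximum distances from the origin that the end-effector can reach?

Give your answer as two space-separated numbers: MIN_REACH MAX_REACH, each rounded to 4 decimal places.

Answer: 0.5000 7.5000

Derivation:
Link lengths: [4.0, 3.5]
max_reach = 4 + 3.5 = 7.5
L_max = max([4.0, 3.5]) = 4
S (sum of others) = 7.5 - 4 = 3.5
min_reach = max(0, 4 - 3.5) = max(0, 0.5) = 0.5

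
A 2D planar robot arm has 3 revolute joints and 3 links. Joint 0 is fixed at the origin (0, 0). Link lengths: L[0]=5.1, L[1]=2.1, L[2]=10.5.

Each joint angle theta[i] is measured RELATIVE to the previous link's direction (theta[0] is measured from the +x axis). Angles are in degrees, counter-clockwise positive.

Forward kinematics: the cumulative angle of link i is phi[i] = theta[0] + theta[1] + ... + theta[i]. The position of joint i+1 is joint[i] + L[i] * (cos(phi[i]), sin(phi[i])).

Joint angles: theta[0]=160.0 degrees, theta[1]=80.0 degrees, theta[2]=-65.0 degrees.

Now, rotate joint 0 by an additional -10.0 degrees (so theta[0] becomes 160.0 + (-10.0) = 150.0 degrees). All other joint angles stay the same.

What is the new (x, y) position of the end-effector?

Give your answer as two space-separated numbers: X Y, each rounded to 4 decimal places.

joint[0] = (0.0000, 0.0000)  (base)
link 0: phi[0] = 150 = 150 deg
  cos(150 deg) = -0.8660, sin(150 deg) = 0.5000
  joint[1] = (0.0000, 0.0000) + 5.1 * (-0.8660, 0.5000) = (0.0000 + -4.4167, 0.0000 + 2.5500) = (-4.4167, 2.5500)
link 1: phi[1] = 150 + 80 = 230 deg
  cos(230 deg) = -0.6428, sin(230 deg) = -0.7660
  joint[2] = (-4.4167, 2.5500) + 2.1 * (-0.6428, -0.7660) = (-4.4167 + -1.3499, 2.5500 + -1.6087) = (-5.7666, 0.9413)
link 2: phi[2] = 150 + 80 + -65 = 165 deg
  cos(165 deg) = -0.9659, sin(165 deg) = 0.2588
  joint[3] = (-5.7666, 0.9413) + 10.5 * (-0.9659, 0.2588) = (-5.7666 + -10.1422, 0.9413 + 2.7176) = (-15.9088, 3.6589)
End effector: (-15.9088, 3.6589)

Answer: -15.9088 3.6589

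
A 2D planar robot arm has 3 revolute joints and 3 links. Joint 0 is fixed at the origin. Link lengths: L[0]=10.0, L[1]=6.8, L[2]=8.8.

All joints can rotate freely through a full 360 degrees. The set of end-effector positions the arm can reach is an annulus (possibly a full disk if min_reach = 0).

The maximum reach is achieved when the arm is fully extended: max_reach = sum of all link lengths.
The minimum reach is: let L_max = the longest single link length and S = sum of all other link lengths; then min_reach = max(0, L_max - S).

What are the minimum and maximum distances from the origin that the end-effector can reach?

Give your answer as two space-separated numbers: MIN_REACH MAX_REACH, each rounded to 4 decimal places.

Link lengths: [10.0, 6.8, 8.8]
max_reach = 10 + 6.8 + 8.8 = 25.6
L_max = max([10.0, 6.8, 8.8]) = 10
S (sum of others) = 25.6 - 10 = 15.6
min_reach = max(0, 10 - 15.6) = max(0, -5.6) = 0

Answer: 0.0000 25.6000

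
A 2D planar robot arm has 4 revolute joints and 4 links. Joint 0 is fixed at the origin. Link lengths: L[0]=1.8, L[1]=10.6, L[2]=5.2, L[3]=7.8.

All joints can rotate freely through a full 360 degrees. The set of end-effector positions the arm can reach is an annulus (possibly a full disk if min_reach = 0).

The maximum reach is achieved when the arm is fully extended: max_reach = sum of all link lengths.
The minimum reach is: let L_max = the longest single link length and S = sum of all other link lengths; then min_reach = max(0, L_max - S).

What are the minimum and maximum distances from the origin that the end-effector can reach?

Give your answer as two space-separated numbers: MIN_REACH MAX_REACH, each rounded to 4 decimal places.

Answer: 0.0000 25.4000

Derivation:
Link lengths: [1.8, 10.6, 5.2, 7.8]
max_reach = 1.8 + 10.6 + 5.2 + 7.8 = 25.4
L_max = max([1.8, 10.6, 5.2, 7.8]) = 10.6
S (sum of others) = 25.4 - 10.6 = 14.8
min_reach = max(0, 10.6 - 14.8) = max(0, -4.2) = 0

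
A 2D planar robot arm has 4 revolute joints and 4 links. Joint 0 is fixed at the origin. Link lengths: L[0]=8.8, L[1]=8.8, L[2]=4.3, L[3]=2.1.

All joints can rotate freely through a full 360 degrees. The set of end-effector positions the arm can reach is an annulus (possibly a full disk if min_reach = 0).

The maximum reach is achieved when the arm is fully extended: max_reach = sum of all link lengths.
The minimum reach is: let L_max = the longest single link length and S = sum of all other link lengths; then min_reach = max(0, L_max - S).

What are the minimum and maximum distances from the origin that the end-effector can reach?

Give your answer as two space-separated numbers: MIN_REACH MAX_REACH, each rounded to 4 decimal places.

Link lengths: [8.8, 8.8, 4.3, 2.1]
max_reach = 8.8 + 8.8 + 4.3 + 2.1 = 24
L_max = max([8.8, 8.8, 4.3, 2.1]) = 8.8
S (sum of others) = 24 - 8.8 = 15.2
min_reach = max(0, 8.8 - 15.2) = max(0, -6.4) = 0

Answer: 0.0000 24.0000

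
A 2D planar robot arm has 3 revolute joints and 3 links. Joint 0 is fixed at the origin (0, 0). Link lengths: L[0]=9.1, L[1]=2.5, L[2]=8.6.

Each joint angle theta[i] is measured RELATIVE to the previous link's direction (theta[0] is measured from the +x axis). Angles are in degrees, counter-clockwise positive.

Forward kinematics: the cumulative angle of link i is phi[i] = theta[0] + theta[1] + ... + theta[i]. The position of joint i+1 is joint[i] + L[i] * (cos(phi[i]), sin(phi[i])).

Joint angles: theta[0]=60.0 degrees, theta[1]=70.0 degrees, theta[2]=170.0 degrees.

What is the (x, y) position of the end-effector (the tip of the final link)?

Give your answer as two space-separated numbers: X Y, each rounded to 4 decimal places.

joint[0] = (0.0000, 0.0000)  (base)
link 0: phi[0] = 60 = 60 deg
  cos(60 deg) = 0.5000, sin(60 deg) = 0.8660
  joint[1] = (0.0000, 0.0000) + 9.1 * (0.5000, 0.8660) = (0.0000 + 4.5500, 0.0000 + 7.8808) = (4.5500, 7.8808)
link 1: phi[1] = 60 + 70 = 130 deg
  cos(130 deg) = -0.6428, sin(130 deg) = 0.7660
  joint[2] = (4.5500, 7.8808) + 2.5 * (-0.6428, 0.7660) = (4.5500 + -1.6070, 7.8808 + 1.9151) = (2.9430, 9.7959)
link 2: phi[2] = 60 + 70 + 170 = 300 deg
  cos(300 deg) = 0.5000, sin(300 deg) = -0.8660
  joint[3] = (2.9430, 9.7959) + 8.6 * (0.5000, -0.8660) = (2.9430 + 4.3000, 9.7959 + -7.4478) = (7.2430, 2.3481)
End effector: (7.2430, 2.3481)

Answer: 7.2430 2.3481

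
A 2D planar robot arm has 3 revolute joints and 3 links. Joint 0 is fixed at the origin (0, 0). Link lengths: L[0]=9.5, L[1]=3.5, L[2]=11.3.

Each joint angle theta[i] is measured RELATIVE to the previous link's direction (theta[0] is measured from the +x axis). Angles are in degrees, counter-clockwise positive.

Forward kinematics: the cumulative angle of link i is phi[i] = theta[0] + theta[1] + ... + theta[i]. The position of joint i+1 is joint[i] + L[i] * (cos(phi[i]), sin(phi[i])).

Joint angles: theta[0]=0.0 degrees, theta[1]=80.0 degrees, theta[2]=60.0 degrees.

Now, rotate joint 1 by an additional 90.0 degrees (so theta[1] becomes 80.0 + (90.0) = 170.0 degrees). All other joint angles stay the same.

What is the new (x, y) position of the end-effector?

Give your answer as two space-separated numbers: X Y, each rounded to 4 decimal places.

joint[0] = (0.0000, 0.0000)  (base)
link 0: phi[0] = 0 = 0 deg
  cos(0 deg) = 1.0000, sin(0 deg) = 0.0000
  joint[1] = (0.0000, 0.0000) + 9.5 * (1.0000, 0.0000) = (0.0000 + 9.5000, 0.0000 + 0.0000) = (9.5000, 0.0000)
link 1: phi[1] = 0 + 170 = 170 deg
  cos(170 deg) = -0.9848, sin(170 deg) = 0.1736
  joint[2] = (9.5000, 0.0000) + 3.5 * (-0.9848, 0.1736) = (9.5000 + -3.4468, 0.0000 + 0.6078) = (6.0532, 0.6078)
link 2: phi[2] = 0 + 170 + 60 = 230 deg
  cos(230 deg) = -0.6428, sin(230 deg) = -0.7660
  joint[3] = (6.0532, 0.6078) + 11.3 * (-0.6428, -0.7660) = (6.0532 + -7.2635, 0.6078 + -8.6563) = (-1.2103, -8.0485)
End effector: (-1.2103, -8.0485)

Answer: -1.2103 -8.0485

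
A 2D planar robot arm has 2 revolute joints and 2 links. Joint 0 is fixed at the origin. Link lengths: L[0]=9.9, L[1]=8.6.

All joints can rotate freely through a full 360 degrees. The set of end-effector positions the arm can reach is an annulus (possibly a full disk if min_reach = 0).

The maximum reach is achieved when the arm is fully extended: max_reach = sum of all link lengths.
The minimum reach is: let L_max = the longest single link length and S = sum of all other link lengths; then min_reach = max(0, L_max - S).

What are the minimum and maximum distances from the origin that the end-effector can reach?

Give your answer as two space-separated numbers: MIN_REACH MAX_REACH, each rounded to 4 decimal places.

Link lengths: [9.9, 8.6]
max_reach = 9.9 + 8.6 = 18.5
L_max = max([9.9, 8.6]) = 9.9
S (sum of others) = 18.5 - 9.9 = 8.6
min_reach = max(0, 9.9 - 8.6) = max(0, 1.3) = 1.3

Answer: 1.3000 18.5000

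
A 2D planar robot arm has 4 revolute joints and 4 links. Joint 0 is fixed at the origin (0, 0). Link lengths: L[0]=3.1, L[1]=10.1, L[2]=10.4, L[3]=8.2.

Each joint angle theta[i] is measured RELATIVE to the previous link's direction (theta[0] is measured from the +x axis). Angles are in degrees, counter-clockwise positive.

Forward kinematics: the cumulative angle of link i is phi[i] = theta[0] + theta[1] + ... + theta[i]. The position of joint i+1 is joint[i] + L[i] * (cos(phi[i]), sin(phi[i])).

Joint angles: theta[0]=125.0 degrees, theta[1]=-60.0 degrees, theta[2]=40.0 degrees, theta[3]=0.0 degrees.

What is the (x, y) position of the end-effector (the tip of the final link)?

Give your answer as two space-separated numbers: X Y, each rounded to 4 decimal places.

joint[0] = (0.0000, 0.0000)  (base)
link 0: phi[0] = 125 = 125 deg
  cos(125 deg) = -0.5736, sin(125 deg) = 0.8192
  joint[1] = (0.0000, 0.0000) + 3.1 * (-0.5736, 0.8192) = (0.0000 + -1.7781, 0.0000 + 2.5394) = (-1.7781, 2.5394)
link 1: phi[1] = 125 + -60 = 65 deg
  cos(65 deg) = 0.4226, sin(65 deg) = 0.9063
  joint[2] = (-1.7781, 2.5394) + 10.1 * (0.4226, 0.9063) = (-1.7781 + 4.2684, 2.5394 + 9.1537) = (2.4904, 11.6931)
link 2: phi[2] = 125 + -60 + 40 = 105 deg
  cos(105 deg) = -0.2588, sin(105 deg) = 0.9659
  joint[3] = (2.4904, 11.6931) + 10.4 * (-0.2588, 0.9659) = (2.4904 + -2.6917, 11.6931 + 10.0456) = (-0.2014, 21.7387)
link 3: phi[3] = 125 + -60 + 40 + 0 = 105 deg
  cos(105 deg) = -0.2588, sin(105 deg) = 0.9659
  joint[4] = (-0.2014, 21.7387) + 8.2 * (-0.2588, 0.9659) = (-0.2014 + -2.1223, 21.7387 + 7.9206) = (-2.3237, 29.6593)
End effector: (-2.3237, 29.6593)

Answer: -2.3237 29.6593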